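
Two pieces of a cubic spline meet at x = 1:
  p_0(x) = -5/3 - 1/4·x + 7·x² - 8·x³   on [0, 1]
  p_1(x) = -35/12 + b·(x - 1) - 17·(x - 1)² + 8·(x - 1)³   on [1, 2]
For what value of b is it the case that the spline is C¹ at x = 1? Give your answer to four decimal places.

p_0'(x) = -1/4 + 14·x - 24·x², so p_0'(1) = -41/4. On the right, p_1'(1) = b, so b = -41/4.

-10.2500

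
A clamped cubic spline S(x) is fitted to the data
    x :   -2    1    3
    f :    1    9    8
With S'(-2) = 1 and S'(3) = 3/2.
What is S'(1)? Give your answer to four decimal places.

Write m_i for S''(x_i). With h_i = 3, 2 and divided differences Δ_i = 8/3, -1/2, the continuity of S' gives the tridiagonal system
  3·m_0 + 10·m_1 + 2·m_2 = 6(Δ_1 - Δ_0) = -19
Clamped end conditions give two more equations: 2h_0·m_0 + h_0·m_1 = 6(Δ_0 - S'(-2)) = 10 and h_1·m_1 + 2h_1·m_2 = 6(S'(3) - Δ_1) = 12.
Forward elimination and back-substitution give m_0 = 11/3, m_1 = -4, m_2 = 5.
On [1, 3], S'(x) = b_1 + 2c_1·(x - 1) + 3d_1·(x - 1)² with b_1 = Δ_1 - h_1(2m_1 + m_2)/6 = 1/2, c_1 = m_1/2 = -2, d_1 = (m_2 - m_1)/(6h_1) = 3/4. So S'(1) = 1/2.

0.5000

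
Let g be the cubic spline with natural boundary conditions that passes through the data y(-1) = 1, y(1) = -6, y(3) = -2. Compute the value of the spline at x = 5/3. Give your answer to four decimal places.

-5.6852

Let σ_i = g''(x_i). Step sizes h_i = 2, 2; slopes of the chords Δ_i = (y_(i+1) - y_i)/h_i = -7/2, 2.
  2·σ_0 + 8·σ_1 + 2·σ_2 = 6(Δ_1 - Δ_0) = 33
Natural end conditions: σ_0 = σ_2 = 0.
Solving: σ_0 = 0, σ_1 = 33/8, σ_2 = 0.
On [1, 3], g(x) = -6 - 3/4·(x - 1) + 33/16·(x - 1)² - 11/32·(x - 1)³.
With (x - 1) = 2/3: g(5/3) = -307/54.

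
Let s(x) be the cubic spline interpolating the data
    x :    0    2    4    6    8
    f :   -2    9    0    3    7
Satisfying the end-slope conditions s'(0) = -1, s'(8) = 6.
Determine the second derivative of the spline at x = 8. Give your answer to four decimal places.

7.9196

With M_i denoting the second derivative at x_i, h_i = 2, 2, 2, 2, and Δ_i = (y_(i+1) − y_i)/h_i = 11/2, -9/2, 3/2, 2:
  2·M_0 + 8·M_1 + 2·M_2 = 6(Δ_1 - Δ_0) = -60
  2·M_1 + 8·M_2 + 2·M_3 = 6(Δ_2 - Δ_1) = 36
  2·M_2 + 8·M_3 + 2·M_4 = 6(Δ_3 - Δ_2) = 3
Clamped end conditions give two more equations: 2h_0·M_0 + h_0·M_1 = 6(Δ_0 - s'(0)) = 39 and h_3·M_3 + 2h_3·M_4 = 6(s'(8) - Δ_3) = 24.
Forward elimination and back-substitution give M_0 = 1871/112, M_1 = -779/56, M_2 = 143/16, M_3 = -215/56, M_4 = 887/112.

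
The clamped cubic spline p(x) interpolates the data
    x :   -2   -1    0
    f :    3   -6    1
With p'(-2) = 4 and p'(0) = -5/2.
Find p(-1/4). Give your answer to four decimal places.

0.1699

Let M_i = p''(x_i). Step sizes h_i = 1, 1; slopes of the chords Δ_i = (y_(i+1) - y_i)/h_i = -9, 7.
  1·M_0 + 4·M_1 + 1·M_2 = 6(Δ_1 - Δ_0) = 96
Clamped end conditions give two more equations: 2h_0·M_0 + h_0·M_1 = 6(Δ_0 - p'(-2)) = -78 and h_1·M_1 + 2h_1·M_2 = 6(p'(0) - Δ_1) = -57.
Forward elimination and back-substitution give M_0 = -265/4, M_1 = 109/2, M_2 = -223/4.
On [-1, 0], p(x) = -6 - 15/8·(x + 1) + 109/4·(x + 1)² - 147/8·(x + 1)³.
With (x + 1) = 3/4: p(-1/4) = 87/512.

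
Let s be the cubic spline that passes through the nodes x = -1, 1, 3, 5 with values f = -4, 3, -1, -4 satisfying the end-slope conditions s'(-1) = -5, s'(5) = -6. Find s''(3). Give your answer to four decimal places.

5.1667

Put M_i = s'' at the i-th knot. Here h = (2, 2, 2) and Δ = (7/2, -2, -3/2), so the interior equations h_(i-1)·M_(i-1) + 2(h_(i-1)+h_i)·M_i + h_i·M_(i+1) = 6(Δ_i − Δ_(i-1)) read
  2·M_0 + 8·M_1 + 2·M_2 = 6(Δ_1 - Δ_0) = -33
  2·M_1 + 8·M_2 + 2·M_3 = 6(Δ_2 - Δ_1) = 3
Clamped end conditions give two more equations: 2h_0·M_0 + h_0·M_1 = 6(Δ_0 - s'(-1)) = 51 and h_2·M_2 + 2h_2·M_3 = 6(s'(5) - Δ_2) = -27.
Solving the tridiagonal system: M_0 = 53/3, M_1 = -59/6, M_2 = 31/6, M_3 = -28/3.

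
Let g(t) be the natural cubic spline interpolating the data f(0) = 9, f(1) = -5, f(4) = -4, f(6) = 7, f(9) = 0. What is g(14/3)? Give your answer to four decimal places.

0.3956

Let M_i = g''(x_i). Step sizes h_i = 1, 3, 2, 3; slopes of the chords Δ_i = (y_(i+1) - y_i)/h_i = -14, 1/3, 11/2, -7/3.
  1·M_0 + 8·M_1 + 3·M_2 = 6(Δ_1 - Δ_0) = 86
  3·M_1 + 10·M_2 + 2·M_3 = 6(Δ_2 - Δ_1) = 31
  2·M_2 + 10·M_3 + 3·M_4 = 6(Δ_3 - Δ_2) = -47
Natural end conditions: M_0 = M_4 = 0.
Hence M_0 = 0, M_1 = 1174/113, M_2 = 326/339, M_3 = -3317/678, M_4 = 0.
On [4, 6], g(t) = -4 + 2200/339·(t - 4) + 163/339·(t - 4)² - 441/904·(t - 4)³.
With (t - 4) = 2/3: g(14/3) = 1207/3051.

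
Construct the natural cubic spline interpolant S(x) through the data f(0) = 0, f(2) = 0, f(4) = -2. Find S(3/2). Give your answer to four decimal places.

Let σ_i = S''(x_i). Step sizes h_i = 2, 2; slopes of the chords Δ_i = (y_(i+1) - y_i)/h_i = 0, -1.
  2·σ_0 + 8·σ_1 + 2·σ_2 = 6(Δ_1 - Δ_0) = -6
Natural end conditions: σ_0 = σ_2 = 0.
Forward elimination and back-substitution give σ_0 = 0, σ_1 = -3/4, σ_2 = 0.
On [0, 2], S(x) = 0 + 1/4·x + 0·x² - 1/16·x³.
With x = 3/2: S(3/2) = 21/128.

0.1641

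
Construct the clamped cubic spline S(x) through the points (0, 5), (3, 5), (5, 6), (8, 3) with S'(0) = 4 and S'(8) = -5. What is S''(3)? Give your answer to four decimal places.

1.7802

With M_i denoting the second derivative at x_i, h_i = 3, 2, 3, and Δ_i = (y_(i+1) − y_i)/h_i = 0, 1/2, -1:
  3·M_0 + 10·M_1 + 2·M_2 = 6(Δ_1 - Δ_0) = 3
  2·M_1 + 10·M_2 + 3·M_3 = 6(Δ_2 - Δ_1) = -9
Clamped end conditions give two more equations: 2h_0·M_0 + h_0·M_1 = 6(Δ_0 - S'(0)) = -24 and h_2·M_2 + 2h_2·M_3 = 6(S'(8) - Δ_2) = -24.
Solving: M_0 = -445/91, M_1 = 162/91, M_2 = -6/91, M_3 = -361/91.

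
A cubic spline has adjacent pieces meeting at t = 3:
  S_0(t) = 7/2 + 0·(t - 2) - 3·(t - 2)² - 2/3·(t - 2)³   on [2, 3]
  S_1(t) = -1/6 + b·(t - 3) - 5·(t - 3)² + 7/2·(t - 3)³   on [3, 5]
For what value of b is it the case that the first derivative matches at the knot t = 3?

S_0'(t) = 0 - 6·(t - 2) - 2·(t - 2)², so S_0'(3) = -8. On the right, S_1'(3) = b, so b = -8.

-8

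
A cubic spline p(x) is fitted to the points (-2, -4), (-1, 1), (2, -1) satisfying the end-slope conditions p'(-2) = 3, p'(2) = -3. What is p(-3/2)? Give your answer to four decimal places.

-1.7031

Write M_i for p''(x_i). With h_i = 1, 3 and divided differences Δ_i = 5, -2/3, the continuity of p' gives the tridiagonal system
  1·M_0 + 8·M_1 + 3·M_2 = 6(Δ_1 - Δ_0) = -34
Clamped end conditions give two more equations: 2h_0·M_0 + h_0·M_1 = 6(Δ_0 - p'(-2)) = 12 and h_1·M_1 + 2h_1·M_2 = 6(p'(2) - Δ_1) = -14.
Solving: M_0 = 35/4, M_1 = -11/2, M_2 = 5/12.
On [-2, -1], p(x) = -4 + 3·(x + 2) + 35/8·(x + 2)² - 19/8·(x + 2)³.
With (x + 2) = 1/2: p(-3/2) = -109/64.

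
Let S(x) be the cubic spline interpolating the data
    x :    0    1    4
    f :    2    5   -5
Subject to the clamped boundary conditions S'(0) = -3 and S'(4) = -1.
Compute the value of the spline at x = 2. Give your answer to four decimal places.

4.1296

With m_i denoting the second derivative at x_i, h_i = 1, 3, and Δ_i = (y_(i+1) − y_i)/h_i = 3, -10/3:
  1·m_0 + 8·m_1 + 3·m_2 = 6(Δ_1 - Δ_0) = -38
Clamped end conditions give two more equations: 2h_0·m_0 + h_0·m_1 = 6(Δ_0 - S'(0)) = 36 and h_1·m_1 + 2h_1·m_2 = 6(S'(4) - Δ_1) = 14.
Solving the tridiagonal system: m_0 = 93/4, m_1 = -21/2, m_2 = 91/12.
On [1, 4], S(x) = 5 + 27/8·(x - 1) - 21/4·(x - 1)² + 217/216·(x - 1)³.
With (x - 1) = 1: S(2) = 223/54.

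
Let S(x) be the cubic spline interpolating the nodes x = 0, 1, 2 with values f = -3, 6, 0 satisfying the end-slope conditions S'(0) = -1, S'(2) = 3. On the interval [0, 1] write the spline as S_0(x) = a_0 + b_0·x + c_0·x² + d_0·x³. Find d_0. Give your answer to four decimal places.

Let m_i = S''(x_i). Step sizes h_i = 1, 1; slopes of the chords Δ_i = (y_(i+1) - y_i)/h_i = 9, -6.
  1·m_0 + 4·m_1 + 1·m_2 = 6(Δ_1 - Δ_0) = -90
Clamped end conditions give two more equations: 2h_0·m_0 + h_0·m_1 = 6(Δ_0 - S'(0)) = 60 and h_1·m_1 + 2h_1·m_2 = 6(S'(2) - Δ_1) = 54.
Solving the tridiagonal system: m_0 = 109/2, m_1 = -49, m_2 = 103/2.
On [0, 1], with S_0(x) = a_0 + b_0·x + c_0·x² + d_0·x³: c_0 = m_0/2 = 109/4, d_0 = (m_1 - m_0)/(6h_0) = -69/4, b_0 = Δ_0 - h_0(2m_0 + m_1)/6 = -1.

-17.2500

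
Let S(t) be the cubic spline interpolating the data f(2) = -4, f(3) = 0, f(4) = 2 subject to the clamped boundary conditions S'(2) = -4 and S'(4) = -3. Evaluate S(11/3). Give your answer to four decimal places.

Let M_i = S''(x_i). Step sizes h_i = 1, 1; slopes of the chords Δ_i = (y_(i+1) - y_i)/h_i = 4, 2.
  1·M_0 + 4·M_1 + 1·M_2 = 6(Δ_1 - Δ_0) = -12
Clamped end conditions give two more equations: 2h_0·M_0 + h_0·M_1 = 6(Δ_0 - S'(2)) = 48 and h_1·M_1 + 2h_1·M_2 = 6(S'(4) - Δ_1) = -30.
Solving: M_0 = 55/2, M_1 = -7, M_2 = -23/2.
On [3, 4], S(t) = 0 + 25/4·(t - 3) - 7/2·(t - 3)² - 3/4·(t - 3)³.
With (t - 3) = 2/3: S(11/3) = 43/18.

2.3889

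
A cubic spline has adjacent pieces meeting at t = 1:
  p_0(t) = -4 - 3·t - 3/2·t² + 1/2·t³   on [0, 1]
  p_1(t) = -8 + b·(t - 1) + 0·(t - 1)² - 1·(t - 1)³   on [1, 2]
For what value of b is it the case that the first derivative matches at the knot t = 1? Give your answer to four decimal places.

-4.5000

p_0'(t) = -3 - 3·t + 3/2·t², so p_0'(1) = -9/2. On the right, p_1'(1) = b, so b = -9/2.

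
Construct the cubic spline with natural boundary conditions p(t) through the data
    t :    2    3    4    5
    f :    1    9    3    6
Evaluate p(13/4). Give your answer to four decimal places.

8.1406

Write M_i for p''(x_i). With h_i = 1, 1, 1 and divided differences Δ_i = 8, -6, 3, the continuity of p' gives the tridiagonal system
  1·M_0 + 4·M_1 + 1·M_2 = 6(Δ_1 - Δ_0) = -84
  1·M_1 + 4·M_2 + 1·M_3 = 6(Δ_2 - Δ_1) = 54
Natural end conditions: M_0 = M_3 = 0.
Solving the tridiagonal system: M_0 = 0, M_1 = -26, M_2 = 20, M_3 = 0.
On [3, 4], p(t) = 9 - 2/3·(t - 3) - 13·(t - 3)² + 23/3·(t - 3)³.
With (t - 3) = 1/4: p(13/4) = 521/64.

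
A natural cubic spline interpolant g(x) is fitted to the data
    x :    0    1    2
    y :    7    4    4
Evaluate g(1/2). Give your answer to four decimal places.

5.2188

Put M_i = g'' at the i-th knot. Here h = (1, 1) and Δ = (-3, 0), so the interior equations h_(i-1)·M_(i-1) + 2(h_(i-1)+h_i)·M_i + h_i·M_(i+1) = 6(Δ_i − Δ_(i-1)) read
  1·M_0 + 4·M_1 + 1·M_2 = 6(Δ_1 - Δ_0) = 18
Natural end conditions: M_0 = M_2 = 0.
Forward elimination and back-substitution give M_0 = 0, M_1 = 9/2, M_2 = 0.
On [0, 1], g(x) = 7 - 15/4·x + 0·x² + 3/4·x³.
With x = 1/2: g(1/2) = 167/32.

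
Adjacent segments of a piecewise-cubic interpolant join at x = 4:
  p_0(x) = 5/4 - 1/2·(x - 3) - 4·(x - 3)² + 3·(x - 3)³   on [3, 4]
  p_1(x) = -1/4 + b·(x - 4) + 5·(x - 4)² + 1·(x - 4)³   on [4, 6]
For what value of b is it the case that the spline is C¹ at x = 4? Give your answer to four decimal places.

0.5000

p_0'(x) = -1/2 - 8·(x - 3) + 9·(x - 3)², so p_0'(4) = 1/2. On the right, p_1'(4) = b, so b = 1/2.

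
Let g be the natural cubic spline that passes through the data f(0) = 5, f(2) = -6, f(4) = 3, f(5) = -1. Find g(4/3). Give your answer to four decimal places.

-4.9259

Let M_i = g''(x_i). Step sizes h_i = 2, 2, 1; slopes of the chords Δ_i = (y_(i+1) - y_i)/h_i = -11/2, 9/2, -4.
  2·M_0 + 8·M_1 + 2·M_2 = 6(Δ_1 - Δ_0) = 60
  2·M_1 + 6·M_2 + 1·M_3 = 6(Δ_2 - Δ_1) = -51
Natural end conditions: M_0 = M_3 = 0.
Solving: M_0 = 0, M_1 = 21/2, M_2 = -12, M_3 = 0.
On [0, 2], g(x) = 5 - 9·x + 0·x² + 7/8·x³.
With x = 4/3: g(4/3) = -133/27.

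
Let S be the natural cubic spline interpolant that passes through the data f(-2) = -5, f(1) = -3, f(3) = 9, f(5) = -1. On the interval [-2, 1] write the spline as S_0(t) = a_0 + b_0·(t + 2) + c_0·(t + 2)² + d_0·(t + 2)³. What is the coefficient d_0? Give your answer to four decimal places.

Write m_i for S''(x_i). With h_i = 3, 2, 2 and divided differences Δ_i = 2/3, 6, -5, the continuity of S' gives the tridiagonal system
  3·m_0 + 10·m_1 + 2·m_2 = 6(Δ_1 - Δ_0) = 32
  2·m_1 + 8·m_2 + 2·m_3 = 6(Δ_2 - Δ_1) = -66
Natural end conditions: m_0 = m_3 = 0.
Hence m_0 = 0, m_1 = 97/19, m_2 = -181/19, m_3 = 0.
On [-2, 1], with S_0(t) = a_0 + b_0·(t + 2) + c_0·(t + 2)² + d_0·(t + 2)³: c_0 = m_0/2 = 0, d_0 = (m_1 - m_0)/(6h_0) = 97/342, b_0 = Δ_0 - h_0(2m_0 + m_1)/6 = -215/114.

0.2836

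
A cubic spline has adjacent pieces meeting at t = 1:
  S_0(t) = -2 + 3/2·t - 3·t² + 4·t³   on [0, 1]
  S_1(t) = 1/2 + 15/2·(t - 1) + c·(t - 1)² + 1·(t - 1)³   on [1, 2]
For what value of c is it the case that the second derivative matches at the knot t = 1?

9

S_0''(t) = -6 + 24·t, so S_0''(1) = 18. On the right, S_1''(1) = 2c, so c = 9.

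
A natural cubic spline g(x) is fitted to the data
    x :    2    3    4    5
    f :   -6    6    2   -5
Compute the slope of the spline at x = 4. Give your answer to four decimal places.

Write m_i for g''(x_i). With h_i = 1, 1, 1 and divided differences Δ_i = 12, -4, -7, the continuity of g' gives the tridiagonal system
  1·m_0 + 4·m_1 + 1·m_2 = 6(Δ_1 - Δ_0) = -96
  1·m_1 + 4·m_2 + 1·m_3 = 6(Δ_2 - Δ_1) = -18
Natural end conditions: m_0 = m_3 = 0.
Solving: m_0 = 0, m_1 = -122/5, m_2 = 8/5, m_3 = 0.
On [4, 5], g'(x) = b_2 + 2c_2·(x - 4) + 3d_2·(x - 4)² with b_2 = Δ_2 - h_2(2m_2 + m_3)/6 = -113/15, c_2 = m_2/2 = 4/5, d_2 = (m_3 - m_2)/(6h_2) = -4/15. So g'(4) = -113/15.

-7.5333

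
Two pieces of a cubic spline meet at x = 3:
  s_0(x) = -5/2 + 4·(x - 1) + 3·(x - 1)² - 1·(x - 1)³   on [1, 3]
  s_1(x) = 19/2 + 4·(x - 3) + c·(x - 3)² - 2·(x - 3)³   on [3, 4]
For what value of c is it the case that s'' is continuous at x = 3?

-3

s_0''(x) = 6 - 6·(x - 1), so s_0''(3) = -6. On the right, s_1''(3) = 2c, so c = -3.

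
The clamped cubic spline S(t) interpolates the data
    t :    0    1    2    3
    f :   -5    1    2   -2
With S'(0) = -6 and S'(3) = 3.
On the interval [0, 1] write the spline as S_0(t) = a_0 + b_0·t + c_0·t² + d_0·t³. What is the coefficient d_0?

-10

With M_i denoting the second derivative at x_i, h_i = 1, 1, 1, and Δ_i = (y_(i+1) − y_i)/h_i = 6, 1, -4:
  1·M_0 + 4·M_1 + 1·M_2 = 6(Δ_1 - Δ_0) = -30
  1·M_1 + 4·M_2 + 1·M_3 = 6(Δ_2 - Δ_1) = -30
Clamped end conditions give two more equations: 2h_0·M_0 + h_0·M_1 = 6(Δ_0 - S'(0)) = 72 and h_2·M_2 + 2h_2·M_3 = 6(S'(3) - Δ_2) = 42.
Hence M_0 = 44, M_1 = -16, M_2 = -10, M_3 = 26.
On [0, 1], with S_0(t) = a_0 + b_0·t + c_0·t² + d_0·t³: c_0 = M_0/2 = 22, d_0 = (M_1 - M_0)/(6h_0) = -10, b_0 = Δ_0 - h_0(2M_0 + M_1)/6 = -6.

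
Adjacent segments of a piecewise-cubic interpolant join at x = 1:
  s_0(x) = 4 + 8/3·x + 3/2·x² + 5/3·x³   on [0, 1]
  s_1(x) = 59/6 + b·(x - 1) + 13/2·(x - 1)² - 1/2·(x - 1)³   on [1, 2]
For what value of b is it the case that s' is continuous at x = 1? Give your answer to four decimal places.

10.6667

s_0'(x) = 8/3 + 3·x + 5·x², so s_0'(1) = 32/3. On the right, s_1'(1) = b, so b = 32/3.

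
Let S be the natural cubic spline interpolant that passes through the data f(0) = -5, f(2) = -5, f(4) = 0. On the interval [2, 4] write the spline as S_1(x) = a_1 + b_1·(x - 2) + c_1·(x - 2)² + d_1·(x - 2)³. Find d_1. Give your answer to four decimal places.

Put m_i = S'' at the i-th knot. Here h = (2, 2) and Δ = (0, 5/2), so the interior equations h_(i-1)·m_(i-1) + 2(h_(i-1)+h_i)·m_i + h_i·m_(i+1) = 6(Δ_i − Δ_(i-1)) read
  2·m_0 + 8·m_1 + 2·m_2 = 6(Δ_1 - Δ_0) = 15
Natural end conditions: m_0 = m_2 = 0.
Solving: m_0 = 0, m_1 = 15/8, m_2 = 0.
On [2, 4], with S_1(x) = a_1 + b_1·(x - 2) + c_1·(x - 2)² + d_1·(x - 2)³: c_1 = m_1/2 = 15/16, d_1 = (m_2 - m_1)/(6h_1) = -5/32, b_1 = Δ_1 - h_1(2m_1 + m_2)/6 = 5/4.

-0.1563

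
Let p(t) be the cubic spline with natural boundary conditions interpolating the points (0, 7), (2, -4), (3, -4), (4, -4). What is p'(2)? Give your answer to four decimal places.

Put M_i = p'' at the i-th knot. Here h = (2, 1, 1) and Δ = (-11/2, 0, 0), so the interior equations h_(i-1)·M_(i-1) + 2(h_(i-1)+h_i)·M_i + h_i·M_(i+1) = 6(Δ_i − Δ_(i-1)) read
  2·M_0 + 6·M_1 + 1·M_2 = 6(Δ_1 - Δ_0) = 33
  1·M_1 + 4·M_2 + 1·M_3 = 6(Δ_2 - Δ_1) = 0
Natural end conditions: M_0 = M_3 = 0.
Solving the tridiagonal system: M_0 = 0, M_1 = 132/23, M_2 = -33/23, M_3 = 0.
On [2, 3], p'(t) = b_1 + 2c_1·(t - 2) + 3d_1·(t - 2)² with b_1 = Δ_1 - h_1(2M_1 + M_2)/6 = -77/46, c_1 = M_1/2 = 66/23, d_1 = (M_2 - M_1)/(6h_1) = -55/46. So p'(2) = -77/46.

-1.6739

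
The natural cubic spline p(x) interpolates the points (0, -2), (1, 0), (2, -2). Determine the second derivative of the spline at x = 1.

-6

Put m_i = p'' at the i-th knot. Here h = (1, 1) and Δ = (2, -2), so the interior equations h_(i-1)·m_(i-1) + 2(h_(i-1)+h_i)·m_i + h_i·m_(i+1) = 6(Δ_i − Δ_(i-1)) read
  1·m_0 + 4·m_1 + 1·m_2 = 6(Δ_1 - Δ_0) = -24
Natural end conditions: m_0 = m_2 = 0.
Hence m_0 = 0, m_1 = -6, m_2 = 0.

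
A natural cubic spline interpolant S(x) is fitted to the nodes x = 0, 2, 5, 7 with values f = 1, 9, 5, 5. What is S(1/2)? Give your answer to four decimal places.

3.5907

Put m_i = S'' at the i-th knot. Here h = (2, 3, 2) and Δ = (4, -4/3, 0), so the interior equations h_(i-1)·m_(i-1) + 2(h_(i-1)+h_i)·m_i + h_i·m_(i+1) = 6(Δ_i − Δ_(i-1)) read
  2·m_0 + 10·m_1 + 3·m_2 = 6(Δ_1 - Δ_0) = -32
  3·m_1 + 10·m_2 + 2·m_3 = 6(Δ_2 - Δ_1) = 8
Natural end conditions: m_0 = m_3 = 0.
Solving the tridiagonal system: m_0 = 0, m_1 = -344/91, m_2 = 176/91, m_3 = 0.
On [0, 2], S(x) = 1 + 1436/273·x + 0·x² - 86/273·x³.
With x = 1/2: S(1/2) = 1307/364.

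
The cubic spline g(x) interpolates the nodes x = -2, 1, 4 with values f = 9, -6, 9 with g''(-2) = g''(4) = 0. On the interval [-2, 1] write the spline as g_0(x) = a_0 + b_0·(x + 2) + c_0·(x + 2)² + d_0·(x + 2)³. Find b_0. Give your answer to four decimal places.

-7.5000

With m_i denoting the second derivative at x_i, h_i = 3, 3, and Δ_i = (y_(i+1) − y_i)/h_i = -5, 5:
  3·m_0 + 12·m_1 + 3·m_2 = 6(Δ_1 - Δ_0) = 60
Natural end conditions: m_0 = m_2 = 0.
Solving the tridiagonal system: m_0 = 0, m_1 = 5, m_2 = 0.
On [-2, 1], with g_0(x) = a_0 + b_0·(x + 2) + c_0·(x + 2)² + d_0·(x + 2)³: c_0 = m_0/2 = 0, d_0 = (m_1 - m_0)/(6h_0) = 5/18, b_0 = Δ_0 - h_0(2m_0 + m_1)/6 = -15/2.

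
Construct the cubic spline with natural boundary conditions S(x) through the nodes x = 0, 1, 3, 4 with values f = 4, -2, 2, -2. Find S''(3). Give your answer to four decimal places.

-9.7500

Let M_i = S''(x_i). Step sizes h_i = 1, 2, 1; slopes of the chords Δ_i = (y_(i+1) - y_i)/h_i = -6, 2, -4.
  1·M_0 + 6·M_1 + 2·M_2 = 6(Δ_1 - Δ_0) = 48
  2·M_1 + 6·M_2 + 1·M_3 = 6(Δ_2 - Δ_1) = -36
Natural end conditions: M_0 = M_3 = 0.
Forward elimination and back-substitution give M_0 = 0, M_1 = 45/4, M_2 = -39/4, M_3 = 0.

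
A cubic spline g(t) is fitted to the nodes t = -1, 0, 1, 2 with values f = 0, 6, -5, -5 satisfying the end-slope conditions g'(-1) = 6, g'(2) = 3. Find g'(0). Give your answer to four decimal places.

Write σ_i for g''(x_i). With h_i = 1, 1, 1 and divided differences Δ_i = 6, -11, 0, the continuity of g' gives the tridiagonal system
  1·σ_0 + 4·σ_1 + 1·σ_2 = 6(Δ_1 - Δ_0) = -102
  1·σ_1 + 4·σ_2 + 1·σ_3 = 6(Δ_2 - Δ_1) = 66
Clamped end conditions give two more equations: 2h_0·σ_0 + h_0·σ_1 = 6(Δ_0 - g'(-1)) = 0 and h_2·σ_2 + 2h_2·σ_3 = 6(g'(2) - Δ_2) = 18.
Hence σ_0 = 92/5, σ_1 = -184/5, σ_2 = 134/5, σ_3 = -22/5.
On [0, 1], g'(t) = b_1 + 2c_1·t + 3d_1·t² with b_1 = Δ_1 - h_1(2σ_1 + σ_2)/6 = -16/5, c_1 = σ_1/2 = -92/5, d_1 = (σ_2 - σ_1)/(6h_1) = 53/5. So g'(0) = -16/5.

-3.2000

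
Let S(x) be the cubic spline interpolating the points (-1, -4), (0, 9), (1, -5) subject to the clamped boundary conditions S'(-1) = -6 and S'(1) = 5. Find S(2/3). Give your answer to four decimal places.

-2.1481

Put m_i = S'' at the i-th knot. Here h = (1, 1) and Δ = (13, -14), so the interior equations h_(i-1)·m_(i-1) + 2(h_(i-1)+h_i)·m_i + h_i·m_(i+1) = 6(Δ_i − Δ_(i-1)) read
  1·m_0 + 4·m_1 + 1·m_2 = 6(Δ_1 - Δ_0) = -162
Clamped end conditions give two more equations: 2h_0·m_0 + h_0·m_1 = 6(Δ_0 - S'(-1)) = 114 and h_1·m_1 + 2h_1·m_2 = 6(S'(1) - Δ_1) = 114.
Hence m_0 = 103, m_1 = -92, m_2 = 103.
On [0, 1], S(x) = 9 - 1/2·x - 46·x² + 65/2·x³.
With x = 2/3: S(2/3) = -58/27.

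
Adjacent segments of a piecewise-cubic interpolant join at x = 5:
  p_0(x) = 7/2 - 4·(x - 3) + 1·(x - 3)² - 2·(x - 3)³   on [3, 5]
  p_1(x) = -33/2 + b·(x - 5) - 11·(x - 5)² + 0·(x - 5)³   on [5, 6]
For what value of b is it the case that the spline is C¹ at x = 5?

-24

p_0'(x) = -4 + 2·(x - 3) - 6·(x - 3)², so p_0'(5) = -24. On the right, p_1'(5) = b, so b = -24.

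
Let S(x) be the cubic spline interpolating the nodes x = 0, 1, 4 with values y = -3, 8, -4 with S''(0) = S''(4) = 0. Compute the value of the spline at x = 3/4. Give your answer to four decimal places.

With m_i denoting the second derivative at x_i, h_i = 1, 3, and Δ_i = (y_(i+1) − y_i)/h_i = 11, -4:
  1·m_0 + 8·m_1 + 3·m_2 = 6(Δ_1 - Δ_0) = -90
Natural end conditions: m_0 = m_2 = 0.
Solving: m_0 = 0, m_1 = -45/4, m_2 = 0.
On [0, 1], S(x) = -3 + 103/8·x + 0·x² - 15/8·x³.
With x = 3/4: S(3/4) = 3003/512.

5.8652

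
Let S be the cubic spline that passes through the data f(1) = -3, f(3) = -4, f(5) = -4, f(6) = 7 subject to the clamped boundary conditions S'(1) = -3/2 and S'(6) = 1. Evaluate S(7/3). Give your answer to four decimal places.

-3.1385

Write m_i for S''(x_i). With h_i = 2, 2, 1 and divided differences Δ_i = -1/2, 0, 11, the continuity of S' gives the tridiagonal system
  2·m_0 + 8·m_1 + 2·m_2 = 6(Δ_1 - Δ_0) = 3
  2·m_1 + 6·m_2 + 1·m_3 = 6(Δ_2 - Δ_1) = 66
Clamped end conditions give two more equations: 2h_0·m_0 + h_0·m_1 = 6(Δ_0 - S'(1)) = 6 and h_2·m_2 + 2h_2·m_3 = 6(S'(6) - Δ_2) = -60.
Hence m_0 = 197/46, m_1 = -128/23, m_2 = 448/23, m_3 = -914/23.
On [1, 3], S(x) = -3 - 3/2·(x - 1) + 197/92·(x - 1)² - 151/184·(x - 1)³.
With (x - 1) = 4/3: S(7/3) = -1949/621.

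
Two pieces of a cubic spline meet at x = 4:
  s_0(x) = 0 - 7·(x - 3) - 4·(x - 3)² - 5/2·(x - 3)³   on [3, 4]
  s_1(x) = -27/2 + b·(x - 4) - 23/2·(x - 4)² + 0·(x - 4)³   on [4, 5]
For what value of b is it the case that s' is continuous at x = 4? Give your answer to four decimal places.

-22.5000

s_0'(x) = -7 - 8·(x - 3) - 15/2·(x - 3)², so s_0'(4) = -45/2. On the right, s_1'(4) = b, so b = -45/2.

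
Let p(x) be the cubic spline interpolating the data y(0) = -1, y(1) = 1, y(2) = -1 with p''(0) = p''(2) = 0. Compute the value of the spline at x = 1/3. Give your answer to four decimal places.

-0.0370

Put M_i = p'' at the i-th knot. Here h = (1, 1) and Δ = (2, -2), so the interior equations h_(i-1)·M_(i-1) + 2(h_(i-1)+h_i)·M_i + h_i·M_(i+1) = 6(Δ_i − Δ_(i-1)) read
  1·M_0 + 4·M_1 + 1·M_2 = 6(Δ_1 - Δ_0) = -24
Natural end conditions: M_0 = M_2 = 0.
Hence M_0 = 0, M_1 = -6, M_2 = 0.
On [0, 1], p(x) = -1 + 3·x + 0·x² - 1·x³.
With x = 1/3: p(1/3) = -1/27.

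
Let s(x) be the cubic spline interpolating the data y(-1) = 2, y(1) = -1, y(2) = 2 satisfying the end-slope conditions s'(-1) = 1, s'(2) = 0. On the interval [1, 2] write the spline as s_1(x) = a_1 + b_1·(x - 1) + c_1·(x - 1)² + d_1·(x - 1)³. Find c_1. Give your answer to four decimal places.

Let M_i = s''(x_i). Step sizes h_i = 2, 1; slopes of the chords Δ_i = (y_(i+1) - y_i)/h_i = -3/2, 3.
  2·M_0 + 6·M_1 + 1·M_2 = 6(Δ_1 - Δ_0) = 27
Clamped end conditions give two more equations: 2h_0·M_0 + h_0·M_1 = 6(Δ_0 - s'(-1)) = -15 and h_1·M_1 + 2h_1·M_2 = 6(s'(2) - Δ_1) = -18.
Solving the tridiagonal system: M_0 = -103/12, M_1 = 29/3, M_2 = -83/6.
On [1, 2], with s_1(x) = a_1 + b_1·(x - 1) + c_1·(x - 1)² + d_1·(x - 1)³: c_1 = M_1/2 = 29/6, d_1 = (M_2 - M_1)/(6h_1) = -47/12, b_1 = Δ_1 - h_1(2M_1 + M_2)/6 = 25/12.

4.8333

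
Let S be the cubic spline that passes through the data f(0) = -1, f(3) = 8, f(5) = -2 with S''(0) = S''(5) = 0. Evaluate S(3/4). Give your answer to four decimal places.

Put M_i = S'' at the i-th knot. Here h = (3, 2) and Δ = (3, -5), so the interior equations h_(i-1)·M_(i-1) + 2(h_(i-1)+h_i)·M_i + h_i·M_(i+1) = 6(Δ_i − Δ_(i-1)) read
  3·M_0 + 10·M_1 + 2·M_2 = 6(Δ_1 - Δ_0) = -48
Natural end conditions: M_0 = M_2 = 0.
Hence M_0 = 0, M_1 = -24/5, M_2 = 0.
On [0, 3], S(t) = -1 + 27/5·t + 0·t² - 4/15·t³.
With t = 3/4: S(3/4) = 47/16.

2.9375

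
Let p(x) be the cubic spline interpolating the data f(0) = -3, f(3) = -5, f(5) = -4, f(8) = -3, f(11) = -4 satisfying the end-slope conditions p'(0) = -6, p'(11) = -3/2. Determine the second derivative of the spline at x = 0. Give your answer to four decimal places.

Write σ_i for p''(x_i). With h_i = 3, 2, 3, 3 and divided differences Δ_i = -2/3, 1/2, 1/3, -1/3, the continuity of p' gives the tridiagonal system
  3·σ_0 + 10·σ_1 + 2·σ_2 = 6(Δ_1 - Δ_0) = 7
  2·σ_1 + 10·σ_2 + 3·σ_3 = 6(Δ_2 - Δ_1) = -1
  3·σ_2 + 12·σ_3 + 3·σ_4 = 6(Δ_3 - Δ_2) = -4
Clamped end conditions give two more equations: 2h_0·σ_0 + h_0·σ_1 = 6(Δ_0 - p'(0)) = 32 and h_3·σ_3 + 2h_3·σ_4 = 6(p'(11) - Δ_3) = -7.
Hence σ_0 = 1517/258, σ_1 = -47/43, σ_2 = 25/172, σ_3 = -23/258, σ_4 = -193/172.

5.8798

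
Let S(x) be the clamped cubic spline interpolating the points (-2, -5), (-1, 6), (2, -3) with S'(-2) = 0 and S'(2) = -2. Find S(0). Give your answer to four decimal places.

9.2222

Let M_i = S''(x_i). Step sizes h_i = 1, 3; slopes of the chords Δ_i = (y_(i+1) - y_i)/h_i = 11, -3.
  1·M_0 + 8·M_1 + 3·M_2 = 6(Δ_1 - Δ_0) = -84
Clamped end conditions give two more equations: 2h_0·M_0 + h_0·M_1 = 6(Δ_0 - S'(-2)) = 66 and h_1·M_1 + 2h_1·M_2 = 6(S'(2) - Δ_1) = 6.
Solving: M_0 = 43, M_1 = -20, M_2 = 11.
On [-1, 2], S(x) = 6 + 23/2·(x + 1) - 10·(x + 1)² + 31/18·(x + 1)³.
With (x + 1) = 1: S(0) = 83/9.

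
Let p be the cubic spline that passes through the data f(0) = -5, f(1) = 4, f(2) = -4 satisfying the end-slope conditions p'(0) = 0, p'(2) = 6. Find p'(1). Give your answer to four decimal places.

Let m_i = p''(x_i). Step sizes h_i = 1, 1; slopes of the chords Δ_i = (y_(i+1) - y_i)/h_i = 9, -8.
  1·m_0 + 4·m_1 + 1·m_2 = 6(Δ_1 - Δ_0) = -102
Clamped end conditions give two more equations: 2h_0·m_0 + h_0·m_1 = 6(Δ_0 - p'(0)) = 54 and h_1·m_1 + 2h_1·m_2 = 6(p'(2) - Δ_1) = 84.
Solving: m_0 = 111/2, m_1 = -57, m_2 = 141/2.
On [1, 2], p'(x) = b_1 + 2c_1·(x - 1) + 3d_1·(x - 1)² with b_1 = Δ_1 - h_1(2m_1 + m_2)/6 = -3/4, c_1 = m_1/2 = -57/2, d_1 = (m_2 - m_1)/(6h_1) = 85/4. So p'(1) = -3/4.

-0.7500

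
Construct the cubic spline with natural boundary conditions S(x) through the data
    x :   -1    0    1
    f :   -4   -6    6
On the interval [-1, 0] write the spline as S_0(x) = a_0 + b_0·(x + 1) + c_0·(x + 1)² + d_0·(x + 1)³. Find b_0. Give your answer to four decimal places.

-5.5000

Let M_i = S''(x_i). Step sizes h_i = 1, 1; slopes of the chords Δ_i = (y_(i+1) - y_i)/h_i = -2, 12.
  1·M_0 + 4·M_1 + 1·M_2 = 6(Δ_1 - Δ_0) = 84
Natural end conditions: M_0 = M_2 = 0.
Solving: M_0 = 0, M_1 = 21, M_2 = 0.
On [-1, 0], with S_0(x) = a_0 + b_0·(x + 1) + c_0·(x + 1)² + d_0·(x + 1)³: c_0 = M_0/2 = 0, d_0 = (M_1 - M_0)/(6h_0) = 7/2, b_0 = Δ_0 - h_0(2M_0 + M_1)/6 = -11/2.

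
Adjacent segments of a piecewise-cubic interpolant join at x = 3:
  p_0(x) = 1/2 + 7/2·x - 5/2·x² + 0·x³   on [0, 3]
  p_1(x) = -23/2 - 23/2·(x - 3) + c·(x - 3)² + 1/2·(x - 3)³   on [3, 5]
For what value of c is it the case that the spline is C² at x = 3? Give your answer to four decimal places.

-2.5000

p_0''(x) = -5 + 0·x, so p_0''(3) = -5. On the right, p_1''(3) = 2c, so c = -5/2.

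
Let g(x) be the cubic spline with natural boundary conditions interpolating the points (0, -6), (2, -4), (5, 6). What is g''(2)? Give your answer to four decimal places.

Let m_i = g''(x_i). Step sizes h_i = 2, 3; slopes of the chords Δ_i = (y_(i+1) - y_i)/h_i = 1, 10/3.
  2·m_0 + 10·m_1 + 3·m_2 = 6(Δ_1 - Δ_0) = 14
Natural end conditions: m_0 = m_2 = 0.
Solving the tridiagonal system: m_0 = 0, m_1 = 7/5, m_2 = 0.

1.4000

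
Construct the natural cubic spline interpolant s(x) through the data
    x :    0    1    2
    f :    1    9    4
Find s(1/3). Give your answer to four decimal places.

Put m_i = s'' at the i-th knot. Here h = (1, 1) and Δ = (8, -5), so the interior equations h_(i-1)·m_(i-1) + 2(h_(i-1)+h_i)·m_i + h_i·m_(i+1) = 6(Δ_i − Δ_(i-1)) read
  1·m_0 + 4·m_1 + 1·m_2 = 6(Δ_1 - Δ_0) = -78
Natural end conditions: m_0 = m_2 = 0.
Forward elimination and back-substitution give m_0 = 0, m_1 = -39/2, m_2 = 0.
On [0, 1], s(x) = 1 + 45/4·x + 0·x² - 13/4·x³.
With x = 1/3: s(1/3) = 125/27.

4.6296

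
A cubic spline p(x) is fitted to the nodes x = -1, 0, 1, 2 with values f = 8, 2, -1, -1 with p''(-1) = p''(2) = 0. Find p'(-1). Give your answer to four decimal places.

-6.6000

Write M_i for p''(x_i). With h_i = 1, 1, 1 and divided differences Δ_i = -6, -3, 0, the continuity of p' gives the tridiagonal system
  1·M_0 + 4·M_1 + 1·M_2 = 6(Δ_1 - Δ_0) = 18
  1·M_1 + 4·M_2 + 1·M_3 = 6(Δ_2 - Δ_1) = 18
Natural end conditions: M_0 = M_3 = 0.
Solving the tridiagonal system: M_0 = 0, M_1 = 18/5, M_2 = 18/5, M_3 = 0.
On [-1, 0], p'(x) = b_0 + 2c_0·(x + 1) + 3d_0·(x + 1)² with b_0 = Δ_0 - h_0(2M_0 + M_1)/6 = -33/5, c_0 = M_0/2 = 0, d_0 = (M_1 - M_0)/(6h_0) = 3/5. So p'(-1) = -33/5.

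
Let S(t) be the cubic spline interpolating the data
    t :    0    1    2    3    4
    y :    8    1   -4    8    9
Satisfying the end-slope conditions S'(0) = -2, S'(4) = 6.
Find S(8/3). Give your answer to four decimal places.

Write m_i for S''(x_i). With h_i = 1, 1, 1, 1 and divided differences Δ_i = -7, -5, 12, 1, the continuity of S' gives the tridiagonal system
  1·m_0 + 4·m_1 + 1·m_2 = 6(Δ_1 - Δ_0) = 12
  1·m_1 + 4·m_2 + 1·m_3 = 6(Δ_2 - Δ_1) = 102
  1·m_2 + 4·m_3 + 1·m_4 = 6(Δ_3 - Δ_2) = -66
Clamped end conditions give two more equations: 2h_0·m_0 + h_0·m_1 = 6(Δ_0 - S'(0)) = -30 and h_3·m_3 + 2h_3·m_4 = 6(S'(4) - Δ_3) = 30.
Solving the tridiagonal system: m_0 = -391/28, m_1 = -29/14, m_2 = 137/4, m_3 = -461/14, m_4 = 881/28.
On [2, 3], S(t) = -4 + 85/14·(t - 2) + 137/8·(t - 2)² - 627/56·(t - 2)³.
With (t - 2) = 2/3: S(8/3) = 547/126.

4.3413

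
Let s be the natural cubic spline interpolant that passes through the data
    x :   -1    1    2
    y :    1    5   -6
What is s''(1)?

Put M_i = s'' at the i-th knot. Here h = (2, 1) and Δ = (2, -11), so the interior equations h_(i-1)·M_(i-1) + 2(h_(i-1)+h_i)·M_i + h_i·M_(i+1) = 6(Δ_i − Δ_(i-1)) read
  2·M_0 + 6·M_1 + 1·M_2 = 6(Δ_1 - Δ_0) = -78
Natural end conditions: M_0 = M_2 = 0.
Solving: M_0 = 0, M_1 = -13, M_2 = 0.

-13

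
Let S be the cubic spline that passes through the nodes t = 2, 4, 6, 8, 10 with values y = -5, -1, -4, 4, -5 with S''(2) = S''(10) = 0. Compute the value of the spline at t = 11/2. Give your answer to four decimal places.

Put M_i = S'' at the i-th knot. Here h = (2, 2, 2, 2) and Δ = (2, -3/2, 4, -9/2), so the interior equations h_(i-1)·M_(i-1) + 2(h_(i-1)+h_i)·M_i + h_i·M_(i+1) = 6(Δ_i − Δ_(i-1)) read
  2·M_0 + 8·M_1 + 2·M_2 = 6(Δ_1 - Δ_0) = -21
  2·M_1 + 8·M_2 + 2·M_3 = 6(Δ_2 - Δ_1) = 33
  2·M_2 + 8·M_3 + 2·M_4 = 6(Δ_3 - Δ_2) = -51
Natural end conditions: M_0 = M_4 = 0.
Solving: M_0 = 0, M_1 = -249/56, M_2 = 51/7, M_3 = -459/56, M_4 = 0.
On [4, 6], S(t) = -1 - 27/28·(t - 4) - 249/112·(t - 4)² + 219/224·(t - 4)³.
With (t - 4) = 3/2: S(11/2) = -7435/1792.

-4.1490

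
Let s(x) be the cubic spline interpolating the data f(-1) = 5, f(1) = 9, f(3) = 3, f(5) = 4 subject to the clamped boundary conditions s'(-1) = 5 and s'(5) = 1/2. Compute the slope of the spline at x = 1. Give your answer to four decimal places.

Let M_i = s''(x_i). Step sizes h_i = 2, 2, 2; slopes of the chords Δ_i = (y_(i+1) - y_i)/h_i = 2, -3, 1/2.
  2·M_0 + 8·M_1 + 2·M_2 = 6(Δ_1 - Δ_0) = -30
  2·M_1 + 8·M_2 + 2·M_3 = 6(Δ_2 - Δ_1) = 21
Clamped end conditions give two more equations: 2h_0·M_0 + h_0·M_1 = 6(Δ_0 - s'(-1)) = -18 and h_2·M_2 + 2h_2·M_3 = 6(s'(5) - Δ_2) = 0.
Solving the tridiagonal system: M_0 = -12/5, M_1 = -21/5, M_2 = 21/5, M_3 = -21/10.
On [1, 3], s'(x) = b_1 + 2c_1·(x - 1) + 3d_1·(x - 1)² with b_1 = Δ_1 - h_1(2M_1 + M_2)/6 = -8/5, c_1 = M_1/2 = -21/10, d_1 = (M_2 - M_1)/(6h_1) = 7/10. So s'(1) = -8/5.

-1.6000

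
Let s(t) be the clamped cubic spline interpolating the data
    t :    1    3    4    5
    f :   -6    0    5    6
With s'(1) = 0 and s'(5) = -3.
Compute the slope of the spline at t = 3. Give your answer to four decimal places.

Let m_i = s''(x_i). Step sizes h_i = 2, 1, 1; slopes of the chords Δ_i = (y_(i+1) - y_i)/h_i = 3, 5, 1.
  2·m_0 + 6·m_1 + 1·m_2 = 6(Δ_1 - Δ_0) = 12
  1·m_1 + 4·m_2 + 1·m_3 = 6(Δ_2 - Δ_1) = -24
Clamped end conditions give two more equations: 2h_0·m_0 + h_0·m_1 = 6(Δ_0 - s'(1)) = 18 and h_2·m_2 + 2h_2·m_3 = 6(s'(5) - Δ_2) = -24.
Hence m_0 = 42/11, m_1 = 15/11, m_2 = -42/11, m_3 = -111/11.
On [3, 4], s'(t) = b_1 + 2c_1·(t - 3) + 3d_1·(t - 3)² with b_1 = Δ_1 - h_1(2m_1 + m_2)/6 = 57/11, c_1 = m_1/2 = 15/22, d_1 = (m_2 - m_1)/(6h_1) = -19/22. So s'(3) = 57/11.

5.1818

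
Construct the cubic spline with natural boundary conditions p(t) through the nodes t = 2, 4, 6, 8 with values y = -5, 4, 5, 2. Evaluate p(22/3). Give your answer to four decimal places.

3.1580

Put m_i = p'' at the i-th knot. Here h = (2, 2, 2) and Δ = (9/2, 1/2, -3/2), so the interior equations h_(i-1)·m_(i-1) + 2(h_(i-1)+h_i)·m_i + h_i·m_(i+1) = 6(Δ_i − Δ_(i-1)) read
  2·m_0 + 8·m_1 + 2·m_2 = 6(Δ_1 - Δ_0) = -24
  2·m_1 + 8·m_2 + 2·m_3 = 6(Δ_2 - Δ_1) = -12
Natural end conditions: m_0 = m_3 = 0.
Solving the tridiagonal system: m_0 = 0, m_1 = -14/5, m_2 = -4/5, m_3 = 0.
On [6, 8], p(t) = 5 - 29/30·(t - 6) - 2/5·(t - 6)² + 1/15·(t - 6)³.
With (t - 6) = 4/3: p(22/3) = 1279/405.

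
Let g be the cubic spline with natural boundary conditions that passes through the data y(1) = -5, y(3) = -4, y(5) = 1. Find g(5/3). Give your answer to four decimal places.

With σ_i denoting the second derivative at x_i, h_i = 2, 2, and Δ_i = (y_(i+1) − y_i)/h_i = 1/2, 5/2:
  2·σ_0 + 8·σ_1 + 2·σ_2 = 6(Δ_1 - Δ_0) = 12
Natural end conditions: σ_0 = σ_2 = 0.
Forward elimination and back-substitution give σ_0 = 0, σ_1 = 3/2, σ_2 = 0.
On [1, 3], g(x) = -5 + 0·(x - 1) + 0·(x - 1)² + 1/8·(x - 1)³.
With (x - 1) = 2/3: g(5/3) = -134/27.

-4.9630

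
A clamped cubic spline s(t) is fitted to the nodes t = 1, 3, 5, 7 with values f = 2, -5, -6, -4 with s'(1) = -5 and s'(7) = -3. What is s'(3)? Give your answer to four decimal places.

Put M_i = s'' at the i-th knot. Here h = (2, 2, 2) and Δ = (-7/2, -1/2, 1), so the interior equations h_(i-1)·M_(i-1) + 2(h_(i-1)+h_i)·M_i + h_i·M_(i+1) = 6(Δ_i − Δ_(i-1)) read
  2·M_0 + 8·M_1 + 2·M_2 = 6(Δ_1 - Δ_0) = 18
  2·M_1 + 8·M_2 + 2·M_3 = 6(Δ_2 - Δ_1) = 9
Clamped end conditions give two more equations: 2h_0·M_0 + h_0·M_1 = 6(Δ_0 - s'(1)) = 9 and h_2·M_2 + 2h_2·M_3 = 6(s'(7) - Δ_2) = -24.
Hence M_0 = 5/3, M_1 = 7/6, M_2 = 8/3, M_3 = -22/3.
On [3, 5], s'(t) = b_1 + 2c_1·(t - 3) + 3d_1·(t - 3)² with b_1 = Δ_1 - h_1(2M_1 + M_2)/6 = -13/6, c_1 = M_1/2 = 7/12, d_1 = (M_2 - M_1)/(6h_1) = 1/8. So s'(3) = -13/6.

-2.1667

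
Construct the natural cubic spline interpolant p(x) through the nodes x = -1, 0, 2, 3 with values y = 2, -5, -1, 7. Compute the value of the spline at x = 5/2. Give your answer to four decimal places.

Put M_i = p'' at the i-th knot. Here h = (1, 2, 1) and Δ = (-7, 2, 8), so the interior equations h_(i-1)·M_(i-1) + 2(h_(i-1)+h_i)·M_i + h_i·M_(i+1) = 6(Δ_i − Δ_(i-1)) read
  1·M_0 + 6·M_1 + 2·M_2 = 6(Δ_1 - Δ_0) = 54
  2·M_1 + 6·M_2 + 1·M_3 = 6(Δ_2 - Δ_1) = 36
Natural end conditions: M_0 = M_3 = 0.
Hence M_0 = 0, M_1 = 63/8, M_2 = 27/8, M_3 = 0.
On [2, 3], p(x) = -1 + 55/8·(x - 2) + 27/16·(x - 2)² - 9/16·(x - 2)³.
With (x - 2) = 1/2: p(5/2) = 357/128.

2.7891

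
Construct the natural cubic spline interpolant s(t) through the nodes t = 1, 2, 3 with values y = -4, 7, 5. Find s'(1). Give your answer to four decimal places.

Put σ_i = s'' at the i-th knot. Here h = (1, 1) and Δ = (11, -2), so the interior equations h_(i-1)·σ_(i-1) + 2(h_(i-1)+h_i)·σ_i + h_i·σ_(i+1) = 6(Δ_i − Δ_(i-1)) read
  1·σ_0 + 4·σ_1 + 1·σ_2 = 6(Δ_1 - Δ_0) = -78
Natural end conditions: σ_0 = σ_2 = 0.
Solving the tridiagonal system: σ_0 = 0, σ_1 = -39/2, σ_2 = 0.
On [1, 2], s'(t) = b_0 + 2c_0·(t - 1) + 3d_0·(t - 1)² with b_0 = Δ_0 - h_0(2σ_0 + σ_1)/6 = 57/4, c_0 = σ_0/2 = 0, d_0 = (σ_1 - σ_0)/(6h_0) = -13/4. So s'(1) = 57/4.

14.2500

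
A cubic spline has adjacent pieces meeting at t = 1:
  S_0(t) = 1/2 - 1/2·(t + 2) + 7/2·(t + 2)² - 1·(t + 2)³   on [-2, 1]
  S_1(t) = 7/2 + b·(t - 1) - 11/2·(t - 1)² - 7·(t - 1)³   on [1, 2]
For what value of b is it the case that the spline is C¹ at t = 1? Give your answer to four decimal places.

S_0'(t) = -1/2 + 7·(t + 2) - 3·(t + 2)², so S_0'(1) = -13/2. On the right, S_1'(1) = b, so b = -13/2.

-6.5000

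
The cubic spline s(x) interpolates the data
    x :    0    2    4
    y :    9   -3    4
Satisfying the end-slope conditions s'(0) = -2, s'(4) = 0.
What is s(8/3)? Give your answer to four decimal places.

Put m_i = s'' at the i-th knot. Here h = (2, 2) and Δ = (-6, 7/2), so the interior equations h_(i-1)·m_(i-1) + 2(h_(i-1)+h_i)·m_i + h_i·m_(i+1) = 6(Δ_i − Δ_(i-1)) read
  2·m_0 + 8·m_1 + 2·m_2 = 6(Δ_1 - Δ_0) = 57
Clamped end conditions give two more equations: 2h_0·m_0 + h_0·m_1 = 6(Δ_0 - s'(0)) = -24 and h_1·m_1 + 2h_1·m_2 = 6(s'(4) - Δ_1) = -21.
Hence m_0 = -101/8, m_1 = 53/4, m_2 = -95/8.
On [2, 4], s(x) = -3 - 11/8·(x - 2) + 53/8·(x - 2)² - 67/32·(x - 2)³.
With (x - 2) = 2/3: s(8/3) = -43/27.

-1.5926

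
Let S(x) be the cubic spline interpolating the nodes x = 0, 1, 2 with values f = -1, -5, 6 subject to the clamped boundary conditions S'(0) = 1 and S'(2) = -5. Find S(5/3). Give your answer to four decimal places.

Let M_i = S''(x_i). Step sizes h_i = 1, 1; slopes of the chords Δ_i = (y_(i+1) - y_i)/h_i = -4, 11.
  1·M_0 + 4·M_1 + 1·M_2 = 6(Δ_1 - Δ_0) = 90
Clamped end conditions give two more equations: 2h_0·M_0 + h_0·M_1 = 6(Δ_0 - S'(0)) = -30 and h_1·M_1 + 2h_1·M_2 = 6(S'(2) - Δ_1) = -96.
Forward elimination and back-substitution give M_0 = -81/2, M_1 = 51, M_2 = -147/2.
On [1, 2], S(x) = -5 + 25/4·(x - 1) + 51/2·(x - 1)² - 83/4·(x - 1)³.
With (x - 1) = 2/3: S(5/3) = 235/54.

4.3519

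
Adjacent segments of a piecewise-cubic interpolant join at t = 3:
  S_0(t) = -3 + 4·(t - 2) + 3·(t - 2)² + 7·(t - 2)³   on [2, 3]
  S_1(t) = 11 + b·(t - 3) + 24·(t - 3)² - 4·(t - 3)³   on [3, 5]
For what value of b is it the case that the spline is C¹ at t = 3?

S_0'(t) = 4 + 6·(t - 2) + 21·(t - 2)², so S_0'(3) = 31. On the right, S_1'(3) = b, so b = 31.

31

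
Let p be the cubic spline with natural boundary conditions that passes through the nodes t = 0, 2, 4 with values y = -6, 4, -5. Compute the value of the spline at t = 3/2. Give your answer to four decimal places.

Let m_i = p''(x_i). Step sizes h_i = 2, 2; slopes of the chords Δ_i = (y_(i+1) - y_i)/h_i = 5, -9/2.
  2·m_0 + 8·m_1 + 2·m_2 = 6(Δ_1 - Δ_0) = -57
Natural end conditions: m_0 = m_2 = 0.
Solving the tridiagonal system: m_0 = 0, m_1 = -57/8, m_2 = 0.
On [0, 2], p(t) = -6 + 59/8·t + 0·t² - 19/32·t³.
With t = 3/2: p(3/2) = 783/256.

3.0586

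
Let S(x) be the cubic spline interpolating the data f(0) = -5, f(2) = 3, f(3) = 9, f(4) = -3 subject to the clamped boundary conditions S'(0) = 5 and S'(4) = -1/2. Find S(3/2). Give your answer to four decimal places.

Write M_i for S''(x_i). With h_i = 2, 1, 1 and divided differences Δ_i = 4, 6, -12, the continuity of S' gives the tridiagonal system
  2·M_0 + 6·M_1 + 1·M_2 = 6(Δ_1 - Δ_0) = 12
  1·M_1 + 4·M_2 + 1·M_3 = 6(Δ_2 - Δ_1) = -108
Clamped end conditions give two more equations: 2h_0·M_0 + h_0·M_1 = 6(Δ_0 - S'(0)) = -6 and h_2·M_2 + 2h_2·M_3 = 6(S'(4) - Δ_2) = 69.
Hence M_0 = -163/22, M_1 = 130/11, M_2 = -485/11, M_3 = 622/11.
On [0, 2], S(x) = -5 + 5·x - 163/44·x² + 141/88·x³.
With x = 3/2: S(3/2) = -301/704.

-0.4276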